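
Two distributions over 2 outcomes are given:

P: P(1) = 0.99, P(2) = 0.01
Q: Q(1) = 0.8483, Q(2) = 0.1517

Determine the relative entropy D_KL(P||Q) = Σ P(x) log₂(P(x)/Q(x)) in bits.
0.1814 bits

D_KL(P||Q) = Σ P(x) log₂(P(x)/Q(x))

Computing term by term:
  P(1)·log₂(P(1)/Q(1)) = 0.99·log₂(0.99/0.8483) = 0.22063
  P(2)·log₂(P(2)/Q(2)) = 0.01·log₂(0.01/0.1517) = -0.03923

D_KL(P||Q) = 0.22063 - 0.03923 = 0.18140 ≈ 0.1814 bits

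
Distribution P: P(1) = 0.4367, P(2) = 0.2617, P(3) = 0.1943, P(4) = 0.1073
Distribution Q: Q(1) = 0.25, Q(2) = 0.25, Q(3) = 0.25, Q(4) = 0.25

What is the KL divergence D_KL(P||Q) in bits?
0.1671 bits

D_KL(P||Q) = Σ P(x) log₂(P(x)/Q(x))

Computing term by term:
  P(1)·log₂(P(1)/Q(1)) = 0.4367·log₂(0.4367/0.25) = 0.35142
  P(2)·log₂(P(2)/Q(2)) = 0.2617·log₂(0.2617/0.25) = 0.01727
  P(3)·log₂(P(3)/Q(3)) = 0.1943·log₂(0.1943/0.25) = -0.07066
  P(4)·log₂(P(4)/Q(4)) = 0.1073·log₂(0.1073/0.25) = -0.13094

D_KL(P||Q) = 0.35142 + 0.01727 - 0.07066 - 0.13094 = 0.16709 ≈ 0.1671 bits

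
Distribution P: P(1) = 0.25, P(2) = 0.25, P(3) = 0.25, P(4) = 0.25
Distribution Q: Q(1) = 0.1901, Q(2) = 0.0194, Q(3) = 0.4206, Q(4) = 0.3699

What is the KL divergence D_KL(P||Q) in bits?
0.6918 bits

D_KL(P||Q) = Σ P(x) log₂(P(x)/Q(x))

Computing term by term:
  P(1)·log₂(P(1)/Q(1)) = 0.25·log₂(0.25/0.1901) = 0.09879
  P(2)·log₂(P(2)/Q(2)) = 0.25·log₂(0.25/0.0194) = 0.92195
  P(3)·log₂(P(3)/Q(3)) = 0.25·log₂(0.25/0.4206) = -0.18763
  P(4)·log₂(P(4)/Q(4)) = 0.25·log₂(0.25/0.3699) = -0.14130

D_KL(P||Q) = 0.09879 + 0.92195 - 0.18763 - 0.14130 = 0.69181 ≈ 0.6918 bits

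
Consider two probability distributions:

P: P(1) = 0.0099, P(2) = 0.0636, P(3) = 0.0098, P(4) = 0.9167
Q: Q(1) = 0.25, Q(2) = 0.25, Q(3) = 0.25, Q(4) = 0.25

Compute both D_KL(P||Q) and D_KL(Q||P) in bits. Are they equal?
D_KL(P||Q) = 1.5009 bits, D_KL(Q||P) = 2.3579 bits. No, they are not equal.

D_KL(P||Q) = Σ P(x) log₂(P(x)/Q(x))

Computing term by term:
  P(1)·log₂(P(1)/Q(1)) = 0.0099·log₂(0.0099/0.25) = -0.04612
  P(2)·log₂(P(2)/Q(2)) = 0.0636·log₂(0.0636/0.25) = -0.12560
  P(3)·log₂(P(3)/Q(3)) = 0.0098·log₂(0.0098/0.25) = -0.04580
  P(4)·log₂(P(4)/Q(4)) = 0.9167·log₂(0.9167/0.25) = 1.71837

D_KL(P||Q) = -0.04612 - 0.12560 - 0.04580 + 1.71837 = 1.50085 ≈ 1.5009 bits

D_KL(Q||P) = Σ Q(x) log₂(Q(x)/P(x))

Computing term by term:
  Q(1)·log₂(Q(1)/P(1)) = 0.25·log₂(0.25/0.0099) = 1.16459
  Q(2)·log₂(Q(2)/P(2)) = 0.25·log₂(0.25/0.0636) = 0.49371
  Q(3)·log₂(Q(3)/P(3)) = 0.25·log₂(0.25/0.0098) = 1.16825
  Q(4)·log₂(Q(4)/P(4)) = 0.25·log₂(0.25/0.9167) = -0.46863

D_KL(Q||P) = 1.16459 + 0.49371 + 1.16825 - 0.46863 = 2.35792 ≈ 2.3579 bits

These are NOT equal (difference: 0.8570 bits). KL divergence is asymmetric: D_KL(P||Q) ≠ D_KL(Q||P) in general.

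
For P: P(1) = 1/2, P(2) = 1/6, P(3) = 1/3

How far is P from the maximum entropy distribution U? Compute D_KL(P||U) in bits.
0.1258 bits

U(i) = 1/3 for all i

D_KL(P||U) = Σ P(x) log₂(P(x) / (1/3))
           = Σ P(x) log₂(P(x)) + log₂(3)
           = log₂(3) - H(P)

H(P) = -Σ P(x) log₂(P(x)):
  -P(1)·log₂(P(1)) = -(1/2)·log₂(1/2) = 0.50000
  -P(2)·log₂(P(2)) = -(1/6)·log₂(1/6) = 0.43083
  -P(3)·log₂(P(3)) = -(1/3)·log₂(1/3) = 0.52832
H(P) = 0.50000 + 0.43083 + 0.52832 = 1.45915 bits

log₂(3) = 1.58496 bits

D_KL(P||U) = 1.58496 - 1.45915 = 0.12581 ≈ 0.1258 bits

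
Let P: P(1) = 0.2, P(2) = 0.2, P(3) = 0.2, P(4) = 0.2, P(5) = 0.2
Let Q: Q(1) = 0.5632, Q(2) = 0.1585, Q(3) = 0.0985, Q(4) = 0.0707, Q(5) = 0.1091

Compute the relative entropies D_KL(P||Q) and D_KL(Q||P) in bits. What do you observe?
D_KL(P||Q) = 0.4476 bits, D_KL(Q||P) = 0.4859 bits. The two directions give different values (D_KL(Q||P) exceeds D_KL(P||Q) by 0.0383 bits): KL divergence is asymmetric.

D_KL(P||Q) = Σ P(x) log₂(P(x)/Q(x))

Computing term by term:
  P(1)·log₂(P(1)/Q(1)) = 0.2·log₂(0.2/0.5632) = -0.29873
  P(2)·log₂(P(2)/Q(2)) = 0.2·log₂(0.2/0.1585) = 0.06710
  P(3)·log₂(P(3)/Q(3)) = 0.2·log₂(0.2/0.0985) = 0.20436
  P(4)·log₂(P(4)/Q(4)) = 0.2·log₂(0.2/0.0707) = 0.30004
  P(5)·log₂(P(5)/Q(5)) = 0.2·log₂(0.2/0.1091) = 0.17487

D_KL(P||Q) = -0.29873 + 0.06710 + 0.20436 + 0.30004 + 0.17487 = 0.44764 ≈ 0.4476 bits

D_KL(Q||P) = Σ Q(x) log₂(Q(x)/P(x))

Computing term by term:
  Q(1)·log₂(Q(1)/P(1)) = 0.5632·log₂(0.5632/0.2) = 0.84122
  Q(2)·log₂(Q(2)/P(2)) = 0.1585·log₂(0.1585/0.2) = -0.05318
  Q(3)·log₂(Q(3)/P(3)) = 0.0985·log₂(0.0985/0.2) = -0.10065
  Q(4)·log₂(Q(4)/P(4)) = 0.0707·log₂(0.0707/0.2) = -0.10607
  Q(5)·log₂(Q(5)/P(5)) = 0.1091·log₂(0.1091/0.2) = -0.09539

D_KL(Q||P) = 0.84122 - 0.05318 - 0.10065 - 0.10607 - 0.09539 = 0.48593 ≈ 0.4859 bits

These are NOT equal (difference: 0.0383 bits). KL divergence is asymmetric: D_KL(P||Q) ≠ D_KL(Q||P) in general.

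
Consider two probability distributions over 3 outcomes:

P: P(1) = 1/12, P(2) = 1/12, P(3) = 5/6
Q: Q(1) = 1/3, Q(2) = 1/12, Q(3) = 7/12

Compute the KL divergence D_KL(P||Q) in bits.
0.2621 bits

D_KL(P||Q) = Σ P(x) log₂(P(x)/Q(x))

Computing term by term:
  P(1)·log₂(P(1)/Q(1)) = (1/12)·log₂((1/12)/(1/3)) = -0.16667
  P(2)·log₂(P(2)/Q(2)) = (1/12)·log₂((1/12)/(1/12)) = 0.00000
  P(3)·log₂(P(3)/Q(3)) = (5/6)·log₂((5/6)/(7/12)) = 0.42881

D_KL(P||Q) = -0.16667 + 0.00000 + 0.42881 = 0.26214 ≈ 0.2621 bits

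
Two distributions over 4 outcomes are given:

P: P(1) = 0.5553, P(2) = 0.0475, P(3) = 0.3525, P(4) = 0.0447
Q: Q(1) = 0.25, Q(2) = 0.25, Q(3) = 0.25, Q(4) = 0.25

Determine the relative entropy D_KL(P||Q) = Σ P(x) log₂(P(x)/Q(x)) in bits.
0.5892 bits

D_KL(P||Q) = Σ P(x) log₂(P(x)/Q(x))

Computing term by term:
  P(1)·log₂(P(1)/Q(1)) = 0.5553·log₂(0.5553/0.25) = 0.63934
  P(2)·log₂(P(2)/Q(2)) = 0.0475·log₂(0.0475/0.25) = -0.11381
  P(3)·log₂(P(3)/Q(3)) = 0.3525·log₂(0.3525/0.25) = 0.17473
  P(4)·log₂(P(4)/Q(4)) = 0.0447·log₂(0.0447/0.25) = -0.11102

D_KL(P||Q) = 0.63934 - 0.11381 + 0.17473 - 0.11102 = 0.58924 ≈ 0.5892 bits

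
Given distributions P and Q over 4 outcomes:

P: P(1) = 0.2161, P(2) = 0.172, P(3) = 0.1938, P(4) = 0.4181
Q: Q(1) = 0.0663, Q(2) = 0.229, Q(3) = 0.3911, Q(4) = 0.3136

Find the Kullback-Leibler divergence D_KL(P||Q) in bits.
0.2745 bits

D_KL(P||Q) = Σ P(x) log₂(P(x)/Q(x))

Computing term by term:
  P(1)·log₂(P(1)/Q(1)) = 0.2161·log₂(0.2161/0.0663) = 0.36837
  P(2)·log₂(P(2)/Q(2)) = 0.172·log₂(0.172/0.229) = -0.07103
  P(3)·log₂(P(3)/Q(3)) = 0.1938·log₂(0.1938/0.3911) = -0.19631
  P(4)·log₂(P(4)/Q(4)) = 0.4181·log₂(0.4181/0.3136) = 0.17348

D_KL(P||Q) = 0.36837 - 0.07103 - 0.19631 + 0.17348 = 0.27451 ≈ 0.2745 bits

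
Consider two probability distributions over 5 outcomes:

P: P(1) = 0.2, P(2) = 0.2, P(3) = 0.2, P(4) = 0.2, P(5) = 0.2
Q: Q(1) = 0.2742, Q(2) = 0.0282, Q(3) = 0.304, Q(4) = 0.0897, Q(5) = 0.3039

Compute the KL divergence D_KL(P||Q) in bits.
0.4640 bits

D_KL(P||Q) = Σ P(x) log₂(P(x)/Q(x))

Computing term by term:
  P(1)·log₂(P(1)/Q(1)) = 0.2·log₂(0.2/0.2742) = -0.09105
  P(2)·log₂(P(2)/Q(2)) = 0.2·log₂(0.2/0.0282) = 0.56525
  P(3)·log₂(P(3)/Q(3)) = 0.2·log₂(0.2/0.304) = -0.12081
  P(4)·log₂(P(4)/Q(4)) = 0.2·log₂(0.2/0.0897) = 0.23136
  P(5)·log₂(P(5)/Q(5)) = 0.2·log₂(0.2/0.3039) = -0.12072

D_KL(P||Q) = -0.09105 + 0.56525 - 0.12081 + 0.23136 - 0.12072 = 0.46403 ≈ 0.4640 bits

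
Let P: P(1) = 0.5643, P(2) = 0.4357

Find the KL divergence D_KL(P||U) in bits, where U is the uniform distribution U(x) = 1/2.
0.0120 bits

U(i) = 1/2 for all i

D_KL(P||U) = Σ P(x) log₂(P(x) / (1/2))
           = Σ P(x) log₂(P(x)) + log₂(2)
           = log₂(2) - H(P)

H(P) = -Σ P(x) log₂(P(x)):
  -P(1)·log₂(P(1)) = -(0.5643)·log₂(0.5643) = 0.46581
  -P(2)·log₂(P(2)) = -(0.4357)·log₂(0.4357) = 0.52223
H(P) = 0.46581 + 0.52223 = 0.98804 bits

log₂(2) = 1.00000 bits

D_KL(P||U) = 1.00000 - 0.98804 = 0.01196 ≈ 0.0120 bits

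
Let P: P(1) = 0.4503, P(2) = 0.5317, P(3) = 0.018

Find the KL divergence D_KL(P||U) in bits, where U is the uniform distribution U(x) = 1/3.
0.4778 bits

U(i) = 1/3 for all i

D_KL(P||U) = Σ P(x) log₂(P(x) / (1/3))
           = Σ P(x) log₂(P(x)) + log₂(3)
           = log₂(3) - H(P)

H(P) = -Σ P(x) log₂(P(x)):
  -P(1)·log₂(P(1)) = -(0.4503)·log₂(0.4503) = 0.51831
  -P(2)·log₂(P(2)) = -(0.5317)·log₂(0.5317) = 0.48455
  -P(3)·log₂(P(3)) = -(0.018)·log₂(0.018) = 0.10433
H(P) = 0.51831 + 0.48455 + 0.10433 = 1.10719 bits

log₂(3) = 1.58496 bits

D_KL(P||U) = 1.58496 - 1.10719 = 0.47777 ≈ 0.4778 bits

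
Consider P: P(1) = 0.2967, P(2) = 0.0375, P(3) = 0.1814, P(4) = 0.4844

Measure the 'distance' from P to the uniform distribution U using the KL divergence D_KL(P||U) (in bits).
0.3490 bits

U(i) = 1/4 for all i

D_KL(P||U) = Σ P(x) log₂(P(x) / (1/4))
           = Σ P(x) log₂(P(x)) + log₂(4)
           = log₂(4) - H(P)

H(P) = -Σ P(x) log₂(P(x)):
  -P(1)·log₂(P(1)) = -(0.2967)·log₂(0.2967) = 0.52009
  -P(2)·log₂(P(2)) = -(0.0375)·log₂(0.0375) = 0.17764
  -P(3)·log₂(P(3)) = -(0.1814)·log₂(0.1814) = 0.44674
  -P(4)·log₂(P(4)) = -(0.4844)·log₂(0.4844) = 0.50655
H(P) = 0.52009 + 0.17764 + 0.44674 + 0.50655 = 1.65102 bits

log₂(4) = 2.00000 bits

D_KL(P||U) = 2.00000 - 1.65102 = 0.34898 ≈ 0.3490 bits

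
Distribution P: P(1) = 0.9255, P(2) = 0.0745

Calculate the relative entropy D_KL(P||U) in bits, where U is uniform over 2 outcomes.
0.6175 bits

U(i) = 1/2 for all i

D_KL(P||U) = Σ P(x) log₂(P(x) / (1/2))
           = Σ P(x) log₂(P(x)) + log₂(2)
           = log₂(2) - H(P)

H(P) = -Σ P(x) log₂(P(x)):
  -P(1)·log₂(P(1)) = -(0.9255)·log₂(0.9255) = 0.10337
  -P(2)·log₂(P(2)) = -(0.0745)·log₂(0.0745) = 0.27912
H(P) = 0.10337 + 0.27912 = 0.38249 bits

log₂(2) = 1.00000 bits

D_KL(P||U) = 1.00000 - 0.38249 = 0.61751 ≈ 0.6175 bits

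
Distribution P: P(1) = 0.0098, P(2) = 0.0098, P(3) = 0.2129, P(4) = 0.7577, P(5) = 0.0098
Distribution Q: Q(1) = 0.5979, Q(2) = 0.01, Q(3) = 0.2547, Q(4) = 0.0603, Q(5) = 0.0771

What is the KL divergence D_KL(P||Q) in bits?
2.6240 bits

D_KL(P||Q) = Σ P(x) log₂(P(x)/Q(x))

Computing term by term:
  P(1)·log₂(P(1)/Q(1)) = 0.0098·log₂(0.0098/0.5979) = -0.05812
  P(2)·log₂(P(2)/Q(2)) = 0.0098·log₂(0.0098/0.01) = -0.00029
  P(3)·log₂(P(3)/Q(3)) = 0.2129·log₂(0.2129/0.2547) = -0.05506
  P(4)·log₂(P(4)/Q(4)) = 0.7577·log₂(0.7577/0.0603) = 2.76666
  P(5)·log₂(P(5)/Q(5)) = 0.0098·log₂(0.0098/0.0771) = -0.02916

D_KL(P||Q) = -0.05812 - 0.00029 - 0.05506 + 2.76666 - 0.02916 = 2.62403 ≈ 2.6240 bits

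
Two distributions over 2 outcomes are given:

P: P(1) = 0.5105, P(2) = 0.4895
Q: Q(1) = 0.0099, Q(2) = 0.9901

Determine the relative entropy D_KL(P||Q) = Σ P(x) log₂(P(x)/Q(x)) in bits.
2.4064 bits

D_KL(P||Q) = Σ P(x) log₂(P(x)/Q(x))

Computing term by term:
  P(1)·log₂(P(1)/Q(1)) = 0.5105·log₂(0.5105/0.0099) = 2.90390
  P(2)·log₂(P(2)/Q(2)) = 0.4895·log₂(0.4895/0.9901) = -0.49746

D_KL(P||Q) = 2.90390 - 0.49746 = 2.40644 ≈ 2.4064 bits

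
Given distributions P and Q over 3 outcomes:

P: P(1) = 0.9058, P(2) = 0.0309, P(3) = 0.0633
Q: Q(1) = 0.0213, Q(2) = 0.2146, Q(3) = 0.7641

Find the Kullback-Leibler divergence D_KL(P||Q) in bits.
4.5868 bits

D_KL(P||Q) = Σ P(x) log₂(P(x)/Q(x))

Computing term by term:
  P(1)·log₂(P(1)/Q(1)) = 0.9058·log₂(0.9058/0.0213) = 4.90062
  P(2)·log₂(P(2)/Q(2)) = 0.0309·log₂(0.0309/0.2146) = -0.08640
  P(3)·log₂(P(3)/Q(3)) = 0.0633·log₂(0.0633/0.7641) = -0.22747

D_KL(P||Q) = 4.90062 - 0.08640 - 0.22747 = 4.58675 ≈ 4.5868 bits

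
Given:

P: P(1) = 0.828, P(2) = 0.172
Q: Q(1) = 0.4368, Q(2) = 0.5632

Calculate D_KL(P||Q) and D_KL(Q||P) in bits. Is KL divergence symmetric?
D_KL(P||Q) = 0.4696 bits, D_KL(Q||P) = 0.5608 bits. No, KL divergence is not symmetric.

D_KL(P||Q) = Σ P(x) log₂(P(x)/Q(x))

Computing term by term:
  P(1)·log₂(P(1)/Q(1)) = 0.828·log₂(0.828/0.4368) = 0.76396
  P(2)·log₂(P(2)/Q(2)) = 0.172·log₂(0.172/0.5632) = -0.29433

D_KL(P||Q) = 0.76396 - 0.29433 = 0.46963 ≈ 0.4696 bits

D_KL(Q||P) = Σ Q(x) log₂(Q(x)/P(x))

Computing term by term:
  Q(1)·log₂(Q(1)/P(1)) = 0.4368·log₂(0.4368/0.828) = -0.40302
  Q(2)·log₂(Q(2)/P(2)) = 0.5632·log₂(0.5632/0.172) = 0.96377

D_KL(Q||P) = -0.40302 + 0.96377 = 0.56075 ≈ 0.5608 bits

These are NOT equal (difference: 0.0912 bits). KL divergence is asymmetric: D_KL(P||Q) ≠ D_KL(Q||P) in general.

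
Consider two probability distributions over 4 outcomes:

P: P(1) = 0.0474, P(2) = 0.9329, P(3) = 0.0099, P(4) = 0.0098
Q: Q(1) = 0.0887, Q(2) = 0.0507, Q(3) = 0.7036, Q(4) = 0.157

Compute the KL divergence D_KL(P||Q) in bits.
3.7768 bits

D_KL(P||Q) = Σ P(x) log₂(P(x)/Q(x))

Computing term by term:
  P(1)·log₂(P(1)/Q(1)) = 0.0474·log₂(0.0474/0.0887) = -0.04285
  P(2)·log₂(P(2)/Q(2)) = 0.9329·log₂(0.9329/0.0507) = 3.91973
  P(3)·log₂(P(3)/Q(3)) = 0.0099·log₂(0.0099/0.7036) = -0.06090
  P(4)·log₂(P(4)/Q(4)) = 0.0098·log₂(0.0098/0.157) = -0.03922

D_KL(P||Q) = -0.04285 + 3.91973 - 0.06090 - 0.03922 = 3.77676 ≈ 3.7768 bits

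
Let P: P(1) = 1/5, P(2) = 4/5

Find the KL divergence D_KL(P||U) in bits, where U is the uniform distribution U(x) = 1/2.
0.2781 bits

U(i) = 1/2 for all i

D_KL(P||U) = Σ P(x) log₂(P(x) / (1/2))
           = Σ P(x) log₂(P(x)) + log₂(2)
           = log₂(2) - H(P)

H(P) = -Σ P(x) log₂(P(x)):
  -P(1)·log₂(P(1)) = -(1/5)·log₂(1/5) = 0.46439
  -P(2)·log₂(P(2)) = -(4/5)·log₂(4/5) = 0.25754
H(P) = 0.46439 + 0.25754 = 0.72193 bits

log₂(2) = 1.00000 bits

D_KL(P||U) = 1.00000 - 0.72193 = 0.27807 ≈ 0.2781 bits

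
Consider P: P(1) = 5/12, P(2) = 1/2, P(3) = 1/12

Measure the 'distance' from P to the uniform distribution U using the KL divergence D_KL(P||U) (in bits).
0.2600 bits

U(i) = 1/3 for all i

D_KL(P||U) = Σ P(x) log₂(P(x) / (1/3))
           = Σ P(x) log₂(P(x)) + log₂(3)
           = log₂(3) - H(P)

H(P) = -Σ P(x) log₂(P(x)):
  -P(1)·log₂(P(1)) = -(5/12)·log₂(5/12) = 0.52626
  -P(2)·log₂(P(2)) = -(1/2)·log₂(1/2) = 0.50000
  -P(3)·log₂(P(3)) = -(1/12)·log₂(1/12) = 0.29875
H(P) = 0.52626 + 0.50000 + 0.29875 = 1.32501 bits

log₂(3) = 1.58496 bits

D_KL(P||U) = 1.58496 - 1.32501 = 0.25995 ≈ 0.2600 bits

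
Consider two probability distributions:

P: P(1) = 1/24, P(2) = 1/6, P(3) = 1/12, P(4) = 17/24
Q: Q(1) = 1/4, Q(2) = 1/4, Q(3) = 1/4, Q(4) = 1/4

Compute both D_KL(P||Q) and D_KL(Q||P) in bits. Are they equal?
D_KL(P||Q) = 0.7270 bits, D_KL(Q||P) = 0.8131 bits. No, they are not equal.

D_KL(P||Q) = Σ P(x) log₂(P(x)/Q(x))

Computing term by term:
  P(1)·log₂(P(1)/Q(1)) = (1/24)·log₂((1/24)/(1/4)) = -0.10771
  P(2)·log₂(P(2)/Q(2)) = (1/6)·log₂((1/6)/(1/4)) = -0.09749
  P(3)·log₂(P(3)/Q(3)) = (1/12)·log₂((1/12)/(1/4)) = -0.13208
  P(4)·log₂(P(4)/Q(4)) = (17/24)·log₂((17/24)/(1/4)) = 1.06427

D_KL(P||Q) = -0.10771 - 0.09749 - 0.13208 + 1.06427 = 0.72699 ≈ 0.7270 bits

D_KL(Q||P) = Σ Q(x) log₂(Q(x)/P(x))

Computing term by term:
  Q(1)·log₂(Q(1)/P(1)) = (1/4)·log₂((1/4)/(1/24)) = 0.64624
  Q(2)·log₂(Q(2)/P(2)) = (1/4)·log₂((1/4)/(1/6)) = 0.14624
  Q(3)·log₂(Q(3)/P(3)) = (1/4)·log₂((1/4)/(1/12)) = 0.39624
  Q(4)·log₂(Q(4)/P(4)) = (1/4)·log₂((1/4)/(17/24)) = -0.37563

D_KL(Q||P) = 0.64624 + 0.14624 + 0.39624 - 0.37563 = 0.81309 ≈ 0.8131 bits

These are NOT equal (difference: 0.0861 bits). KL divergence is asymmetric: D_KL(P||Q) ≠ D_KL(Q||P) in general.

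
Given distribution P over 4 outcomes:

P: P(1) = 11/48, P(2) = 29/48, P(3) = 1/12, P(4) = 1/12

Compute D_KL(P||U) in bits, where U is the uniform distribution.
0.4762 bits

U(i) = 1/4 for all i

D_KL(P||U) = Σ P(x) log₂(P(x) / (1/4))
           = Σ P(x) log₂(P(x)) + log₂(4)
           = log₂(4) - H(P)

H(P) = -Σ P(x) log₂(P(x)):
  -P(1)·log₂(P(1)) = -(11/48)·log₂(11/48) = 0.48710
  -P(2)·log₂(P(2)) = -(29/48)·log₂(29/48) = 0.43922
  -P(3)·log₂(P(3)) = -(1/12)·log₂(1/12) = 0.29875
  -P(4)·log₂(P(4)) = -(1/12)·log₂(1/12) = 0.29875
H(P) = 0.48710 + 0.43922 + 0.29875 + 0.29875 = 1.52382 bits

log₂(4) = 2.00000 bits

D_KL(P||U) = 2.00000 - 1.52382 = 0.47618 ≈ 0.4762 bits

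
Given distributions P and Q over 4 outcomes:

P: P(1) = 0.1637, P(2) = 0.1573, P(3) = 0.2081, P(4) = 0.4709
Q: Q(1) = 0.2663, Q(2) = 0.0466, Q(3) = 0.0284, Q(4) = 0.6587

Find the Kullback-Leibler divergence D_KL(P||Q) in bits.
0.5311 bits

D_KL(P||Q) = Σ P(x) log₂(P(x)/Q(x))

Computing term by term:
  P(1)·log₂(P(1)/Q(1)) = 0.1637·log₂(0.1637/0.2663) = -0.11492
  P(2)·log₂(P(2)/Q(2)) = 0.1573·log₂(0.1573/0.0466) = 0.27608
  P(3)·log₂(P(3)/Q(3)) = 0.2081·log₂(0.2081/0.0284) = 0.59794
  P(4)·log₂(P(4)/Q(4)) = 0.4709·log₂(0.4709/0.6587) = -0.22801

D_KL(P||Q) = -0.11492 + 0.27608 + 0.59794 - 0.22801 = 0.53109 ≈ 0.5311 bits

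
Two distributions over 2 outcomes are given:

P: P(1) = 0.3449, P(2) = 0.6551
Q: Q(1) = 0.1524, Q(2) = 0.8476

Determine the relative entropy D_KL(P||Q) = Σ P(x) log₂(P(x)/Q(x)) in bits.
0.1629 bits

D_KL(P||Q) = Σ P(x) log₂(P(x)/Q(x))

Computing term by term:
  P(1)·log₂(P(1)/Q(1)) = 0.3449·log₂(0.3449/0.1524) = 0.40640
  P(2)·log₂(P(2)/Q(2)) = 0.6551·log₂(0.6551/0.8476) = -0.24348

D_KL(P||Q) = 0.40640 - 0.24348 = 0.16292 ≈ 0.1629 bits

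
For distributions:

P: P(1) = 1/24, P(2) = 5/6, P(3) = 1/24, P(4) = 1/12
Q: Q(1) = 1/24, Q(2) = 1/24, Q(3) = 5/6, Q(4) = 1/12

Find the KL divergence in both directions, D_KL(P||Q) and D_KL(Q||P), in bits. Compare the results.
D_KL(P||Q) = 3.4215 bits, D_KL(Q||P) = 3.4215 bits. The two directions give exactly the same value for this pair.

D_KL(P||Q) = Σ P(x) log₂(P(x)/Q(x))

Computing term by term:
  P(1)·log₂(P(1)/Q(1)) = (1/24)·log₂((1/24)/(1/24)) = 0.00000
  P(2)·log₂(P(2)/Q(2)) = (5/6)·log₂((5/6)/(1/24)) = 3.60161
  P(3)·log₂(P(3)/Q(3)) = (1/24)·log₂((1/24)/(5/6)) = -0.18008
  P(4)·log₂(P(4)/Q(4)) = (1/12)·log₂((1/12)/(1/12)) = 0.00000

D_KL(P||Q) = 0.00000 + 3.60161 - 0.18008 + 0.00000 = 3.42153 ≈ 3.4215 bits

D_KL(Q||P) = Σ Q(x) log₂(Q(x)/P(x))

Computing term by term:
  Q(1)·log₂(Q(1)/P(1)) = (1/24)·log₂((1/24)/(1/24)) = 0.00000
  Q(2)·log₂(Q(2)/P(2)) = (1/24)·log₂((1/24)/(5/6)) = -0.18008
  Q(3)·log₂(Q(3)/P(3)) = (5/6)·log₂((5/6)/(1/24)) = 3.60161
  Q(4)·log₂(Q(4)/P(4)) = (1/12)·log₂((1/12)/(1/12)) = 0.00000

D_KL(Q||P) = 0.00000 - 0.18008 + 3.60161 + 0.00000 = 3.42153 ≈ 3.4215 bits

These ARE equal here. Q is P with outcomes relabeled (Q(2) = P(3), Q(3) = P(2)) by a relabeling that is its own inverse, so the two sums contain exactly the same terms in a different order. This is a special case — KL divergence is not symmetric in general: D_KL(P||Q) ≠ D_KL(Q||P) for most P, Q.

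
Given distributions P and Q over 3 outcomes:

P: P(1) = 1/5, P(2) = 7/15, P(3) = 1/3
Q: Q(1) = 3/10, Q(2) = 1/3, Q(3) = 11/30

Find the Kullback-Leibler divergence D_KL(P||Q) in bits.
0.0637 bits

D_KL(P||Q) = Σ P(x) log₂(P(x)/Q(x))

Computing term by term:
  P(1)·log₂(P(1)/Q(1)) = (1/5)·log₂((1/5)/(3/10)) = -0.11699
  P(2)·log₂(P(2)/Q(2)) = (7/15)·log₂((7/15)/(1/3)) = 0.22653
  P(3)·log₂(P(3)/Q(3)) = (1/3)·log₂((1/3)/(11/30)) = -0.04583

D_KL(P||Q) = -0.11699 + 0.22653 - 0.04583 = 0.06371 ≈ 0.0637 bits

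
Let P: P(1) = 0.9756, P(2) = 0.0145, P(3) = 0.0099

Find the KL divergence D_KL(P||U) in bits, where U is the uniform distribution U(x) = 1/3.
1.3957 bits

U(i) = 1/3 for all i

D_KL(P||U) = Σ P(x) log₂(P(x) / (1/3))
           = Σ P(x) log₂(P(x)) + log₂(3)
           = log₂(3) - H(P)

H(P) = -Σ P(x) log₂(P(x)):
  -P(1)·log₂(P(1)) = -(0.9756)·log₂(0.9756) = 0.03477
  -P(2)·log₂(P(2)) = -(0.0145)·log₂(0.0145) = 0.08856
  -P(3)·log₂(P(3)) = -(0.0099)·log₂(0.0099) = 0.06592
H(P) = 0.03477 + 0.08856 + 0.06592 = 0.18925 bits

log₂(3) = 1.58496 bits

D_KL(P||U) = 1.58496 - 0.18925 = 1.39571 ≈ 1.3957 bits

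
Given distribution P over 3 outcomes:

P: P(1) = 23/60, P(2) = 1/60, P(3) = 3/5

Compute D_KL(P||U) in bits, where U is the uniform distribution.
0.5141 bits

U(i) = 1/3 for all i

D_KL(P||U) = Σ P(x) log₂(P(x) / (1/3))
           = Σ P(x) log₂(P(x)) + log₂(3)
           = log₂(3) - H(P)

H(P) = -Σ P(x) log₂(P(x)):
  -P(1)·log₂(P(1)) = -(23/60)·log₂(23/60) = 0.53028
  -P(2)·log₂(P(2)) = -(1/60)·log₂(1/60) = 0.09845
  -P(3)·log₂(P(3)) = -(3/5)·log₂(3/5) = 0.44218
H(P) = 0.53028 + 0.09845 + 0.44218 = 1.07091 bits

log₂(3) = 1.58496 bits

D_KL(P||U) = 1.58496 - 1.07091 = 0.51405 ≈ 0.5141 bits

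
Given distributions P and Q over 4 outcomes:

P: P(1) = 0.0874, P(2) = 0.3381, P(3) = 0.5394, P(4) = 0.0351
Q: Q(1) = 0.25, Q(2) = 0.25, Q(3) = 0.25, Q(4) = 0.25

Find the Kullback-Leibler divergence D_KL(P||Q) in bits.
0.5137 bits

D_KL(P||Q) = Σ P(x) log₂(P(x)/Q(x))

Computing term by term:
  P(1)·log₂(P(1)/Q(1)) = 0.0874·log₂(0.0874/0.25) = -0.13252
  P(2)·log₂(P(2)/Q(2)) = 0.3381·log₂(0.3381/0.25) = 0.14725
  P(3)·log₂(P(3)/Q(3)) = 0.5394·log₂(0.5394/0.25) = 0.59843
  P(4)·log₂(P(4)/Q(4)) = 0.0351·log₂(0.0351/0.25) = -0.09942

D_KL(P||Q) = -0.13252 + 0.14725 + 0.59843 - 0.09942 = 0.51374 ≈ 0.5137 bits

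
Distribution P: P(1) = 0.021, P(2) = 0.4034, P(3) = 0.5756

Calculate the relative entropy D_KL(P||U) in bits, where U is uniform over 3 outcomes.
0.4809 bits

U(i) = 1/3 for all i

D_KL(P||U) = Σ P(x) log₂(P(x) / (1/3))
           = Σ P(x) log₂(P(x)) + log₂(3)
           = log₂(3) - H(P)

H(P) = -Σ P(x) log₂(P(x)):
  -P(1)·log₂(P(1)) = -(0.021)·log₂(0.021) = 0.11704
  -P(2)·log₂(P(2)) = -(0.4034)·log₂(0.4034) = 0.52834
  -P(3)·log₂(P(3)) = -(0.5756)·log₂(0.5756) = 0.45867
H(P) = 0.11704 + 0.52834 + 0.45867 = 1.10405 bits

log₂(3) = 1.58496 bits

D_KL(P||U) = 1.58496 - 1.10405 = 0.48091 ≈ 0.4809 bits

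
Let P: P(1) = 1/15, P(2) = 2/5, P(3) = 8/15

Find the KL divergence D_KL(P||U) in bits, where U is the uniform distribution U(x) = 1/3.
0.3121 bits

U(i) = 1/3 for all i

D_KL(P||U) = Σ P(x) log₂(P(x) / (1/3))
           = Σ P(x) log₂(P(x)) + log₂(3)
           = log₂(3) - H(P)

H(P) = -Σ P(x) log₂(P(x)):
  -P(1)·log₂(P(1)) = -(1/15)·log₂(1/15) = 0.26046
  -P(2)·log₂(P(2)) = -(2/5)·log₂(2/5) = 0.52877
  -P(3)·log₂(P(3)) = -(8/15)·log₂(8/15) = 0.48367
H(P) = 0.26046 + 0.52877 + 0.48367 = 1.27290 bits

log₂(3) = 1.58496 bits

D_KL(P||U) = 1.58496 - 1.27290 = 0.31206 ≈ 0.3121 bits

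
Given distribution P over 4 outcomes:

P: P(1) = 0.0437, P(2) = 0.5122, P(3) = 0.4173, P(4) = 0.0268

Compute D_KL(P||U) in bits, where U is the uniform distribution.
0.6422 bits

U(i) = 1/4 for all i

D_KL(P||U) = Σ P(x) log₂(P(x) / (1/4))
           = Σ P(x) log₂(P(x)) + log₂(4)
           = log₂(4) - H(P)

H(P) = -Σ P(x) log₂(P(x)):
  -P(1)·log₂(P(1)) = -(0.0437)·log₂(0.0437) = 0.19736
  -P(2)·log₂(P(2)) = -(0.5122)·log₂(0.5122) = 0.49439
  -P(3)·log₂(P(3)) = -(0.4173)·log₂(0.4173) = 0.52615
  -P(4)·log₂(P(4)) = -(0.0268)·log₂(0.0268) = 0.13994
H(P) = 0.19736 + 0.49439 + 0.52615 + 0.13994 = 1.35784 bits

log₂(4) = 2.00000 bits

D_KL(P||U) = 2.00000 - 1.35784 = 0.64216 ≈ 0.6422 bits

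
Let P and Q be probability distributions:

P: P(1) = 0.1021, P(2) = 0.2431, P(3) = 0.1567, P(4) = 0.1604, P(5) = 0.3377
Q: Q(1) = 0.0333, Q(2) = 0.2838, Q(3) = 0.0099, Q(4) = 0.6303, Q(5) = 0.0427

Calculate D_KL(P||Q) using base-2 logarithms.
1.4259 bits

D_KL(P||Q) = Σ P(x) log₂(P(x)/Q(x))

Computing term by term:
  P(1)·log₂(P(1)/Q(1)) = 0.1021·log₂(0.1021/0.0333) = 0.16503
  P(2)·log₂(P(2)/Q(2)) = 0.2431·log₂(0.2431/0.2838) = -0.05429
  P(3)·log₂(P(3)/Q(3)) = 0.1567·log₂(0.1567/0.0099) = 0.62436
  P(4)·log₂(P(4)/Q(4)) = 0.1604·log₂(0.1604/0.6303) = -0.31669
  P(5)·log₂(P(5)/Q(5)) = 0.3377·log₂(0.3377/0.0427) = 1.00751

D_KL(P||Q) = 0.16503 - 0.05429 + 0.62436 - 0.31669 + 1.00751 = 1.42592 ≈ 1.4259 bits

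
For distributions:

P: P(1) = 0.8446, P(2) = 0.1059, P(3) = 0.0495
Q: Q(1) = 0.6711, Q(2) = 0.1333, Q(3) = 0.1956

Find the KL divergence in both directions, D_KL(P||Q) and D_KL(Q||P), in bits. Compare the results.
D_KL(P||Q) = 0.1469 bits, D_KL(Q||P) = 0.2094 bits. D_KL(Q||P) is larger than D_KL(P||Q) by 0.0625 bits; the two directions differ.

D_KL(P||Q) = Σ P(x) log₂(P(x)/Q(x))

Computing term by term:
  P(1)·log₂(P(1)/Q(1)) = 0.8446·log₂(0.8446/0.6711) = 0.28019
  P(2)·log₂(P(2)/Q(2)) = 0.1059·log₂(0.1059/0.1333) = -0.03516
  P(3)·log₂(P(3)/Q(3)) = 0.0495·log₂(0.0495/0.1956) = -0.09813

D_KL(P||Q) = 0.28019 - 0.03516 - 0.09813 = 0.14690 ≈ 0.1469 bits

D_KL(Q||P) = Σ Q(x) log₂(Q(x)/P(x))

Computing term by term:
  Q(1)·log₂(Q(1)/P(1)) = 0.6711·log₂(0.6711/0.8446) = -0.22263
  Q(2)·log₂(Q(2)/P(2)) = 0.1333·log₂(0.1333/0.1059) = 0.04425
  Q(3)·log₂(Q(3)/P(3)) = 0.1956·log₂(0.1956/0.0495) = 0.38776

D_KL(Q||P) = -0.22263 + 0.04425 + 0.38776 = 0.20938 ≈ 0.2094 bits

These are NOT equal (difference: 0.0625 bits). KL divergence is asymmetric: D_KL(P||Q) ≠ D_KL(Q||P) in general.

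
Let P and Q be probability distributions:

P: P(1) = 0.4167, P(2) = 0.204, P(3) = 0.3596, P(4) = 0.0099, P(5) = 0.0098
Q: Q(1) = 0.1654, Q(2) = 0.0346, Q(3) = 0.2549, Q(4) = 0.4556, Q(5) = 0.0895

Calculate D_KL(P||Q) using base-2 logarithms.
1.1702 bits

D_KL(P||Q) = Σ P(x) log₂(P(x)/Q(x))

Computing term by term:
  P(1)·log₂(P(1)/Q(1)) = 0.4167·log₂(0.4167/0.1654) = 0.55548
  P(2)·log₂(P(2)/Q(2)) = 0.204·log₂(0.204/0.0346) = 0.52218
  P(3)·log₂(P(3)/Q(3)) = 0.3596·log₂(0.3596/0.2549) = 0.17853
  P(4)·log₂(P(4)/Q(4)) = 0.0099·log₂(0.0099/0.4556) = -0.05469
  P(5)·log₂(P(5)/Q(5)) = 0.0098·log₂(0.0098/0.0895) = -0.03127

D_KL(P||Q) = 0.55548 + 0.52218 + 0.17853 - 0.05469 - 0.03127 = 1.17023 ≈ 1.1702 bits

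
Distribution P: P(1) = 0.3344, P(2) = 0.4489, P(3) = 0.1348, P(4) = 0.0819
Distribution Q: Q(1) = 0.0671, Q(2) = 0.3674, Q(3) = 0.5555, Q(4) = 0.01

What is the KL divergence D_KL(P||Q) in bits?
0.8777 bits

D_KL(P||Q) = Σ P(x) log₂(P(x)/Q(x))

Computing term by term:
  P(1)·log₂(P(1)/Q(1)) = 0.3344·log₂(0.3344/0.0671) = 0.77487
  P(2)·log₂(P(2)/Q(2)) = 0.4489·log₂(0.4489/0.3674) = 0.12975
  P(3)·log₂(P(3)/Q(3)) = 0.1348·log₂(0.1348/0.5555) = -0.27539
  P(4)·log₂(P(4)/Q(4)) = 0.0819·log₂(0.0819/0.01) = 0.24847

D_KL(P||Q) = 0.77487 + 0.12975 - 0.27539 + 0.24847 = 0.87770 ≈ 0.8777 bits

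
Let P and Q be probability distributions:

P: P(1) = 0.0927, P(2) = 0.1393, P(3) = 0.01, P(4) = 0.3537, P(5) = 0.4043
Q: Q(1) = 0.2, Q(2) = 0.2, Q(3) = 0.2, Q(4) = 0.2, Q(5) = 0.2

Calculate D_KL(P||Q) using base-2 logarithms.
0.4827 bits

D_KL(P||Q) = Σ P(x) log₂(P(x)/Q(x))

Computing term by term:
  P(1)·log₂(P(1)/Q(1)) = 0.0927·log₂(0.0927/0.2) = -0.10284
  P(2)·log₂(P(2)/Q(2)) = 0.1393·log₂(0.1393/0.2) = -0.07269
  P(3)·log₂(P(3)/Q(3)) = 0.01·log₂(0.01/0.2) = -0.04322
  P(4)·log₂(P(4)/Q(4)) = 0.3537·log₂(0.3537/0.2) = 0.29093
  P(5)·log₂(P(5)/Q(5)) = 0.4043·log₂(0.4043/0.2) = 0.41054

D_KL(P||Q) = -0.10284 - 0.07269 - 0.04322 + 0.29093 + 0.41054 = 0.48272 ≈ 0.4827 bits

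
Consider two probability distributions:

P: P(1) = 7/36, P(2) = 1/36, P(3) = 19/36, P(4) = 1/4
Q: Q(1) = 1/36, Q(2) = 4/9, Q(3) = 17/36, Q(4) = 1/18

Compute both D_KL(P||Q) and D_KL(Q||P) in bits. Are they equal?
D_KL(P||Q) = 1.0619 bits, D_KL(Q||P) = 1.5035 bits. No, they are not equal.

D_KL(P||Q) = Σ P(x) log₂(P(x)/Q(x))

Computing term by term:
  P(1)·log₂(P(1)/Q(1)) = (7/36)·log₂((7/36)/(1/36)) = 0.54587
  P(2)·log₂(P(2)/Q(2)) = (1/36)·log₂((1/36)/(4/9)) = -0.11111
  P(3)·log₂(P(3)/Q(3)) = (19/36)·log₂((19/36)/(17/36)) = 0.08469
  P(4)·log₂(P(4)/Q(4)) = (1/4)·log₂((1/4)/(1/18)) = 0.54248

D_KL(P||Q) = 0.54587 - 0.11111 + 0.08469 + 0.54248 = 1.06193 ≈ 1.0619 bits

D_KL(Q||P) = Σ Q(x) log₂(Q(x)/P(x))

Computing term by term:
  Q(1)·log₂(Q(1)/P(1)) = (1/36)·log₂((1/36)/(7/36)) = -0.07798
  Q(2)·log₂(Q(2)/P(2)) = (4/9)·log₂((4/9)/(1/36)) = 1.77778
  Q(3)·log₂(Q(3)/P(3)) = (17/36)·log₂((17/36)/(19/36)) = -0.07577
  Q(4)·log₂(Q(4)/P(4)) = (1/18)·log₂((1/18)/(1/4)) = -0.12055

D_KL(Q||P) = -0.07798 + 1.77778 - 0.07577 - 0.12055 = 1.50348 ≈ 1.5035 bits

These are NOT equal (difference: 0.4416 bits). KL divergence is asymmetric: D_KL(P||Q) ≠ D_KL(Q||P) in general.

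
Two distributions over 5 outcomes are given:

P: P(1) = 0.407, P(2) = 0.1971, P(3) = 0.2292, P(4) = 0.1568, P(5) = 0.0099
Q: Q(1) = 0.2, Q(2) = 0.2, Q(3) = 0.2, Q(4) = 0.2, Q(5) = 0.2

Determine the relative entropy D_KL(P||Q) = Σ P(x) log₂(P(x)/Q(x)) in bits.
0.3601 bits

D_KL(P||Q) = Σ P(x) log₂(P(x)/Q(x))

Computing term by term:
  P(1)·log₂(P(1)/Q(1)) = 0.407·log₂(0.407/0.2) = 0.41719
  P(2)·log₂(P(2)/Q(2)) = 0.1971·log₂(0.1971/0.2) = -0.00415
  P(3)·log₂(P(3)/Q(3)) = 0.2292·log₂(0.2292/0.2) = 0.04506
  P(4)·log₂(P(4)/Q(4)) = 0.1568·log₂(0.1568/0.2) = -0.05505
  P(5)·log₂(P(5)/Q(5)) = 0.0099·log₂(0.0099/0.2) = -0.04293

D_KL(P||Q) = 0.41719 - 0.00415 + 0.04506 - 0.05505 - 0.04293 = 0.36012 ≈ 0.3601 bits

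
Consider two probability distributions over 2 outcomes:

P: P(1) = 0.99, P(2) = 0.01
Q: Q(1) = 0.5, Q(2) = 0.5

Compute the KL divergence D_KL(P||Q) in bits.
0.9192 bits

D_KL(P||Q) = Σ P(x) log₂(P(x)/Q(x))

Computing term by term:
  P(1)·log₂(P(1)/Q(1)) = 0.99·log₂(0.99/0.5) = 0.97565
  P(2)·log₂(P(2)/Q(2)) = 0.01·log₂(0.01/0.5) = -0.05644

D_KL(P||Q) = 0.97565 - 0.05644 = 0.91921 ≈ 0.9192 bits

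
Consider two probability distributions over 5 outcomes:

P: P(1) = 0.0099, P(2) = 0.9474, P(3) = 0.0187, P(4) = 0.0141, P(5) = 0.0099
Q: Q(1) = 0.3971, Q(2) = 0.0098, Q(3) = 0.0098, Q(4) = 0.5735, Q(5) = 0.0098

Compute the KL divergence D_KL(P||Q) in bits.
6.1376 bits

D_KL(P||Q) = Σ P(x) log₂(P(x)/Q(x))

Computing term by term:
  P(1)·log₂(P(1)/Q(1)) = 0.0099·log₂(0.0099/0.3971) = -0.05273
  P(2)·log₂(P(2)/Q(2)) = 0.9474·log₂(0.9474/0.0098) = 6.24815
  P(3)·log₂(P(3)/Q(3)) = 0.0187·log₂(0.0187/0.0098) = 0.01743
  P(4)·log₂(P(4)/Q(4)) = 0.0141·log₂(0.0141/0.5735) = -0.07538
  P(5)·log₂(P(5)/Q(5)) = 0.0099·log₂(0.0099/0.0098) = 0.00015

D_KL(P||Q) = -0.05273 + 6.24815 + 0.01743 - 0.07538 + 0.00015 = 6.13762 ≈ 6.1376 bits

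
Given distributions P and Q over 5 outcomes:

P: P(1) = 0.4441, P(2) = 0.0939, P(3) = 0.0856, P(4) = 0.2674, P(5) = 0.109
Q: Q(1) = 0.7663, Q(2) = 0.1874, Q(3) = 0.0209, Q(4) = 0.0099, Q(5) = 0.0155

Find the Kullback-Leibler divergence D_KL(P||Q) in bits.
1.3093 bits

D_KL(P||Q) = Σ P(x) log₂(P(x)/Q(x))

Computing term by term:
  P(1)·log₂(P(1)/Q(1)) = 0.4441·log₂(0.4441/0.7663) = -0.34952
  P(2)·log₂(P(2)/Q(2)) = 0.0939·log₂(0.0939/0.1874) = -0.09361
  P(3)·log₂(P(3)/Q(3)) = 0.0856·log₂(0.0856/0.0209) = 0.17412
  P(4)·log₂(P(4)/Q(4)) = 0.2674·log₂(0.2674/0.0099) = 1.27160
  P(5)·log₂(P(5)/Q(5)) = 0.109·log₂(0.109/0.0155) = 0.30672

D_KL(P||Q) = -0.34952 - 0.09361 + 0.17412 + 1.27160 + 0.30672 = 1.30931 ≈ 1.3093 bits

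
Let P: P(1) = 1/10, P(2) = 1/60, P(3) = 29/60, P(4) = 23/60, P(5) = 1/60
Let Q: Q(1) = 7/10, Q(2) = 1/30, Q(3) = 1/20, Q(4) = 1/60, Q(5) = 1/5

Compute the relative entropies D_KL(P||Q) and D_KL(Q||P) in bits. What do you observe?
D_KL(P||Q) = 2.9588 bits, D_KL(Q||P) = 2.4764 bits. The two directions give different values (D_KL(P||Q) exceeds D_KL(Q||P) by 0.4824 bits): KL divergence is asymmetric.

D_KL(P||Q) = Σ P(x) log₂(P(x)/Q(x))

Computing term by term:
  P(1)·log₂(P(1)/Q(1)) = (1/10)·log₂((1/10)/(7/10)) = -0.28074
  P(2)·log₂(P(2)/Q(2)) = (1/60)·log₂((1/60)/(1/30)) = -0.01667
  P(3)·log₂(P(3)/Q(3)) = (29/60)·log₂((29/60)/(1/20)) = 1.58196
  P(4)·log₂(P(4)/Q(4)) = (23/60)·log₂((23/60)/(1/60)) = 1.73403
  P(5)·log₂(P(5)/Q(5)) = (1/60)·log₂((1/60)/(1/5)) = -0.05975

D_KL(P||Q) = -0.28074 - 0.01667 + 1.58196 + 1.73403 - 0.05975 = 2.95883 ≈ 2.9588 bits

D_KL(Q||P) = Σ Q(x) log₂(Q(x)/P(x))

Computing term by term:
  Q(1)·log₂(Q(1)/P(1)) = (7/10)·log₂((7/10)/(1/10)) = 1.96515
  Q(2)·log₂(Q(2)/P(2)) = (1/30)·log₂((1/30)/(1/60)) = 0.03333
  Q(3)·log₂(Q(3)/P(3)) = (1/20)·log₂((1/20)/(29/60)) = -0.16365
  Q(4)·log₂(Q(4)/P(4)) = (1/60)·log₂((1/60)/(23/60)) = -0.07539
  Q(5)·log₂(Q(5)/P(5)) = (1/5)·log₂((1/5)/(1/60)) = 0.71699

D_KL(Q||P) = 1.96515 + 0.03333 - 0.16365 - 0.07539 + 0.71699 = 2.47643 ≈ 2.4764 bits

These are NOT equal (difference: 0.4824 bits). KL divergence is asymmetric: D_KL(P||Q) ≠ D_KL(Q||P) in general.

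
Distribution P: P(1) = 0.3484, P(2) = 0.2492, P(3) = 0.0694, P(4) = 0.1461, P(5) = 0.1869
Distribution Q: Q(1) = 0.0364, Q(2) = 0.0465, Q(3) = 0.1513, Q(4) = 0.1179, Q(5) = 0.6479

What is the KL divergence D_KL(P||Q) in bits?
1.3709 bits

D_KL(P||Q) = Σ P(x) log₂(P(x)/Q(x))

Computing term by term:
  P(1)·log₂(P(1)/Q(1)) = 0.3484·log₂(0.3484/0.0364) = 1.13534
  P(2)·log₂(P(2)/Q(2)) = 0.2492·log₂(0.2492/0.0465) = 0.60356
  P(3)·log₂(P(3)/Q(3)) = 0.0694·log₂(0.0694/0.1513) = -0.07803
  P(4)·log₂(P(4)/Q(4)) = 0.1461·log₂(0.1461/0.1179) = 0.04520
  P(5)·log₂(P(5)/Q(5)) = 0.1869·log₂(0.1869/0.6479) = -0.33521

D_KL(P||Q) = 1.13534 + 0.60356 - 0.07803 + 0.04520 - 0.33521 = 1.37086 ≈ 1.3709 bits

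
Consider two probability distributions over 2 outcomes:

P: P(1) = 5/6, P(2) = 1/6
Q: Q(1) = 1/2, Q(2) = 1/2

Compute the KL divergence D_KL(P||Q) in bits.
0.3500 bits

D_KL(P||Q) = Σ P(x) log₂(P(x)/Q(x))

Computing term by term:
  P(1)·log₂(P(1)/Q(1)) = (5/6)·log₂((5/6)/(1/2)) = 0.61414
  P(2)·log₂(P(2)/Q(2)) = (1/6)·log₂((1/6)/(1/2)) = -0.26416

D_KL(P||Q) = 0.61414 - 0.26416 = 0.34998 ≈ 0.3500 bits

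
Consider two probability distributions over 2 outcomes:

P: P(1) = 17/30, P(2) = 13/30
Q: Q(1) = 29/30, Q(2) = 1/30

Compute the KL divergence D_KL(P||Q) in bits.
1.1669 bits

D_KL(P||Q) = Σ P(x) log₂(P(x)/Q(x))

Computing term by term:
  P(1)·log₂(P(1)/Q(1)) = (17/30)·log₂((17/30)/(29/30)) = -0.43663
  P(2)·log₂(P(2)/Q(2)) = (13/30)·log₂((13/30)/(1/30)) = 1.60352

D_KL(P||Q) = -0.43663 + 1.60352 = 1.16689 ≈ 1.1669 bits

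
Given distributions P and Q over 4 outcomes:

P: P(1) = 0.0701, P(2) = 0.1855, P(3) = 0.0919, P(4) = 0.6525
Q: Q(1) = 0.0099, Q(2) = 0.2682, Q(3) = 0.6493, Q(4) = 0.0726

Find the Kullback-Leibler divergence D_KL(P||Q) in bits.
1.9071 bits

D_KL(P||Q) = Σ P(x) log₂(P(x)/Q(x))

Computing term by term:
  P(1)·log₂(P(1)/Q(1)) = 0.0701·log₂(0.0701/0.0099) = 0.19796
  P(2)·log₂(P(2)/Q(2)) = 0.1855·log₂(0.1855/0.2682) = -0.09867
  P(3)·log₂(P(3)/Q(3)) = 0.0919·log₂(0.0919/0.6493) = -0.25923
  P(4)·log₂(P(4)/Q(4)) = 0.6525·log₂(0.6525/0.0726) = 2.06708

D_KL(P||Q) = 0.19796 - 0.09867 - 0.25923 + 2.06708 = 1.90714 ≈ 1.9071 bits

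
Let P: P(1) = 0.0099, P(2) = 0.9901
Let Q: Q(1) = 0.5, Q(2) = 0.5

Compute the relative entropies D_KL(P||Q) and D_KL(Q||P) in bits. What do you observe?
D_KL(P||Q) = 0.9199 bits, D_KL(Q||P) = 2.3364 bits. The two directions give different values (D_KL(Q||P) exceeds D_KL(P||Q) by 1.4165 bits): KL divergence is asymmetric.

D_KL(P||Q) = Σ P(x) log₂(P(x)/Q(x))

Computing term by term:
  P(1)·log₂(P(1)/Q(1)) = 0.0099·log₂(0.0099/0.5) = -0.05602
  P(2)·log₂(P(2)/Q(2)) = 0.9901·log₂(0.9901/0.5) = 0.97589

D_KL(P||Q) = -0.05602 + 0.97589 = 0.91987 ≈ 0.9199 bits

D_KL(Q||P) = Σ Q(x) log₂(Q(x)/P(x))

Computing term by term:
  Q(1)·log₂(Q(1)/P(1)) = 0.5·log₂(0.5/0.0099) = 2.82918
  Q(2)·log₂(Q(2)/P(2)) = 0.5·log₂(0.5/0.9901) = -0.49282

D_KL(Q||P) = 2.82918 - 0.49282 = 2.33636 ≈ 2.3364 bits

These are NOT equal (difference: 1.4165 bits). KL divergence is asymmetric: D_KL(P||Q) ≠ D_KL(Q||P) in general.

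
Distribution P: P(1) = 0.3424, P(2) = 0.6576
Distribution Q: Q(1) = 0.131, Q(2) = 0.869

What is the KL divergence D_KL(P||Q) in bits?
0.2102 bits

D_KL(P||Q) = Σ P(x) log₂(P(x)/Q(x))

Computing term by term:
  P(1)·log₂(P(1)/Q(1)) = 0.3424·log₂(0.3424/0.131) = 0.47461
  P(2)·log₂(P(2)/Q(2)) = 0.6576·log₂(0.6576/0.869) = -0.26445

D_KL(P||Q) = 0.47461 - 0.26445 = 0.21016 ≈ 0.2102 bits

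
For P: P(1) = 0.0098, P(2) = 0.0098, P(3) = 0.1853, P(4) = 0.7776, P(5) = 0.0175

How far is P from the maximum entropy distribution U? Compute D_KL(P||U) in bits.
1.3561 bits

U(i) = 1/5 for all i

D_KL(P||U) = Σ P(x) log₂(P(x) / (1/5))
           = Σ P(x) log₂(P(x)) + log₂(5)
           = log₂(5) - H(P)

H(P) = -Σ P(x) log₂(P(x)):
  -P(1)·log₂(P(1)) = -(0.0098)·log₂(0.0098) = 0.06540
  -P(2)·log₂(P(2)) = -(0.0098)·log₂(0.0098) = 0.06540
  -P(3)·log₂(P(3)) = -(0.1853)·log₂(0.1853) = 0.45066
  -P(4)·log₂(P(4)) = -(0.7776)·log₂(0.7776) = 0.28219
  -P(5)·log₂(P(5)) = -(0.0175)·log₂(0.0175) = 0.10214
H(P) = 0.06540 + 0.06540 + 0.45066 + 0.28219 + 0.10214 = 0.96579 bits

log₂(5) = 2.32193 bits

D_KL(P||U) = 2.32193 - 0.96579 = 1.35614 ≈ 1.3561 bits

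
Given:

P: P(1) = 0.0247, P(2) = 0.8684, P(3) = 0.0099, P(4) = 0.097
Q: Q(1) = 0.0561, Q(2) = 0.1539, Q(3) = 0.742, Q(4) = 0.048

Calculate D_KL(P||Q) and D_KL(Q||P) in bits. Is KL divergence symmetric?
D_KL(P||Q) = 2.1754 bits, D_KL(Q||P) = 4.2545 bits. No, KL divergence is not symmetric.

D_KL(P||Q) = Σ P(x) log₂(P(x)/Q(x))

Computing term by term:
  P(1)·log₂(P(1)/Q(1)) = 0.0247·log₂(0.0247/0.0561) = -0.02923
  P(2)·log₂(P(2)/Q(2)) = 0.8684·log₂(0.8684/0.1539) = 2.16784
  P(3)·log₂(P(3)/Q(3)) = 0.0099·log₂(0.0099/0.742) = -0.06166
  P(4)·log₂(P(4)/Q(4)) = 0.097·log₂(0.097/0.048) = 0.09845

D_KL(P||Q) = -0.02923 + 2.16784 - 0.06166 + 0.09845 = 2.17540 ≈ 2.1754 bits

D_KL(Q||P) = Σ Q(x) log₂(Q(x)/P(x))

Computing term by term:
  Q(1)·log₂(Q(1)/P(1)) = 0.0561·log₂(0.0561/0.0247) = 0.06639
  Q(2)·log₂(Q(2)/P(2)) = 0.1539·log₂(0.1539/0.8684) = -0.38419
  Q(3)·log₂(Q(3)/P(3)) = 0.742·log₂(0.742/0.0099) = 4.62106
  Q(4)·log₂(Q(4)/P(4)) = 0.048·log₂(0.048/0.097) = -0.04872

D_KL(Q||P) = 0.06639 - 0.38419 + 4.62106 - 0.04872 = 4.25454 ≈ 4.2545 bits

These are NOT equal (difference: 2.0791 bits). KL divergence is asymmetric: D_KL(P||Q) ≠ D_KL(Q||P) in general.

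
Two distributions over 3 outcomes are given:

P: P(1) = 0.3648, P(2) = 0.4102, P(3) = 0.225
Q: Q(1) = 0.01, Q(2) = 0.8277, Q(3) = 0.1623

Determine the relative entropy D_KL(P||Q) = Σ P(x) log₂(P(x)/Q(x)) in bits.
1.5836 bits

D_KL(P||Q) = Σ P(x) log₂(P(x)/Q(x))

Computing term by term:
  P(1)·log₂(P(1)/Q(1)) = 0.3648·log₂(0.3648/0.01) = 1.89296
  P(2)·log₂(P(2)/Q(2)) = 0.4102·log₂(0.4102/0.8277) = -0.41544
  P(3)·log₂(P(3)/Q(3)) = 0.225·log₂(0.225/0.1623) = 0.10603

D_KL(P||Q) = 1.89296 - 0.41544 + 0.10603 = 1.58355 ≈ 1.5836 bits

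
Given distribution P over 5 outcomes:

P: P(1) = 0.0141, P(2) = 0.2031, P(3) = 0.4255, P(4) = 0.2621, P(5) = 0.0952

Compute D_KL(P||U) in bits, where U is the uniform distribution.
0.4143 bits

U(i) = 1/5 for all i

D_KL(P||U) = Σ P(x) log₂(P(x) / (1/5))
           = Σ P(x) log₂(P(x)) + log₂(5)
           = log₂(5) - H(P)

H(P) = -Σ P(x) log₂(P(x)):
  -P(1)·log₂(P(1)) = -(0.0141)·log₂(0.0141) = 0.08669
  -P(2)·log₂(P(2)) = -(0.2031)·log₂(0.2031) = 0.46708
  -P(3)·log₂(P(3)) = -(0.4255)·log₂(0.4255) = 0.52454
  -P(4)·log₂(P(4)) = -(0.2621)·log₂(0.2621) = 0.50633
  -P(5)·log₂(P(5)) = -(0.0952)·log₂(0.0952) = 0.32300
H(P) = 0.08669 + 0.46708 + 0.52454 + 0.50633 + 0.32300 = 1.90764 bits

log₂(5) = 2.32193 bits

D_KL(P||U) = 2.32193 - 1.90764 = 0.41429 ≈ 0.4143 bits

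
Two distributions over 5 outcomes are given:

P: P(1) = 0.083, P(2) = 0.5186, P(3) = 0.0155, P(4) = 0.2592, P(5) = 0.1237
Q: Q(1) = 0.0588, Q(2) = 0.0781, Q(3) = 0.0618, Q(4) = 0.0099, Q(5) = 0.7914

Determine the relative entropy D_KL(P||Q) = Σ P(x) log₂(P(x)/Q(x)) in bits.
2.3165 bits

D_KL(P||Q) = Σ P(x) log₂(P(x)/Q(x))

Computing term by term:
  P(1)·log₂(P(1)/Q(1)) = 0.083·log₂(0.083/0.0588) = 0.04128
  P(2)·log₂(P(2)/Q(2)) = 0.5186·log₂(0.5186/0.0781) = 1.41641
  P(3)·log₂(P(3)/Q(3)) = 0.0155·log₂(0.0155/0.0618) = -0.03093
  P(4)·log₂(P(4)/Q(4)) = 0.2592·log₂(0.2592/0.0099) = 1.22096
  P(5)·log₂(P(5)/Q(5)) = 0.1237·log₂(0.1237/0.7914) = -0.33121

D_KL(P||Q) = 0.04128 + 1.41641 - 0.03093 + 1.22096 - 0.33121 = 2.31651 ≈ 2.3165 bits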